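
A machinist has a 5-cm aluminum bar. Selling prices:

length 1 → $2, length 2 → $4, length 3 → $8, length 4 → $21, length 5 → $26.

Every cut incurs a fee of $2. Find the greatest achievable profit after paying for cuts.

26

Build r[k] bottom-up: r[k] = max over allowed piece i of (p[i] + r[k−i]) − 2 per cut.
r[1] = 2
r[2] = max(2+2-2, 4+0) = 4
r[3] = max(2+4-2, 4+2-2, 8+0) = 8
r[4] = max(2+8-2, 4+4-2, 8+2-2, 21+0) = 21
r[5] = max(2+21-2, 4+8-2, 8+4-2, 21+2-2, 26+0) = 26
Best is to make no cuts and sell whole for $26.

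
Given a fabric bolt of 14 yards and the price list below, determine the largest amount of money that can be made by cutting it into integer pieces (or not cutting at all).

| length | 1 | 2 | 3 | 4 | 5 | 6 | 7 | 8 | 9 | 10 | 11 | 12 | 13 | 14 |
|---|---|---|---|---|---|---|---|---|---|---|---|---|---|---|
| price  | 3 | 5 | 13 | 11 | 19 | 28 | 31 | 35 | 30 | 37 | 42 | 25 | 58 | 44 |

63

Build r[k] bottom-up: r[k] = max over allowed piece i of (p[i] + r[k−i]).
r[1] = 3
r[2] = max(3+3, 5+0) = 6
r[3] = max(3+6, 5+3, 13+0) = 13
r[4] = max(3+13, 5+6, 13+3, 11+0) = 16
r[5] = max(3+16, 5+13, 13+6, 11+3, 19+0) = 19
r[6] = max(3+19, 5+16, 13+13, 11+6, 19+3, 28+0) = 28
r[7] = max(3+28, 5+19, 13+16, …, 28+3, 31+0) = 31
r[8] = max(3+31, 5+28, 13+19, …, 31+3, 35+0) = 35
r[9] = max(3+35, 5+31, 13+28, …, 35+3, 30+0) = 41
r[10] = max(3+41, 5+35, 13+31, …, 30+3, 37+0) = 44
r[11] = max(3+44, 5+41, 13+35, …, 37+3, 42+0) = 48
r[12] = max(3+48, 5+44, 13+41, …, 42+3, 25+0) = 56
r[13] = max(3+56, 5+48, 13+44, …, 25+3, 58+0) = 59
r[14] = max(3+59, 5+56, 13+48, …, 58+3, 44+0) = 63
One optimal cutting: 8 + 6 → $35 + $28 = $63.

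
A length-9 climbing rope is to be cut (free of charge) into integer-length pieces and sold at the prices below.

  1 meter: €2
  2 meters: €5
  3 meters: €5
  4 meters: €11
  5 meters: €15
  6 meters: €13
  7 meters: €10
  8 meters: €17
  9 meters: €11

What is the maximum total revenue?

26

Consider every possible first cut. R[k] is the best of p[i]+R[k−i] over all sellable i≤k.
R[1] = 2
R[2] = max(2+2, 5+0) = 5
R[3] = max(2+5, 5+2, 5+0) = 7
R[4] = max(2+7, 5+5, 5+2, 11+0) = 11
R[5] = max(2+11, 5+7, 5+5, 11+2, 15+0) = 15
R[6] = max(2+15, 5+11, 5+7, 11+5, 15+2, 13+0) = 17
R[7] = max(2+17, 5+15, 5+11, …, 13+2, 10+0) = 20
R[8] = max(2+20, 5+17, 5+15, …, 10+2, 17+0) = 22
R[9] = max(2+22, 5+20, 5+17, …, 17+2, 11+0) = 26
One optimal cutting: 5 + 4 → €15 + €11 = €26.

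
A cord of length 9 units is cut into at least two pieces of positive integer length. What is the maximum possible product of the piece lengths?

27

Let P[k] be the best product for length k (with at least one cut). For each first piece i, the rest contributes max(k−i, P[k−i]).
P[2] = 1*max(1,0) = 1*1 = 1
P[3] = 1*max(2,1) = 1*2 = 2
P[4] = 2*max(2,1) = 2*2 = 4
P[5] = 2*max(3,2) = 2*3 = 6
P[6] = 3*max(3,2) = 3*3 = 9
P[7] = 2*max(5,6) = 2*6 = 12
P[8] = 2*max(6,9) = 2*9 = 18
P[9] = 3*max(6,9) = 3*9 = 27
One optimal split: 3 + 3 + 3; product 3*3*3 = 27.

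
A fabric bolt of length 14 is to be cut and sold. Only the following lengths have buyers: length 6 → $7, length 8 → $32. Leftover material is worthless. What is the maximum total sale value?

Build r[k] bottom-up: r[k] = max over allowed piece i of (p[i] + r[k−i]).
r[1] = 0
r[2] = 0
r[3] = 0
r[4] = 0
r[5] = 0
r[6] = 7
r[7] = 7
r[8] = max(7+0, 32+0) = 32
r[9] = max(7+0, 32+0) = 32
r[10] = max(7+0, 32+0) = 32
r[11] = max(7+0, 32+0) = 32
r[12] = max(7+7, 32+0) = 32
r[13] = max(7+7, 32+0) = 32
r[14] = max(7+32, 32+7) = 39
One optimal cutting: 8 + 6 → $39.

39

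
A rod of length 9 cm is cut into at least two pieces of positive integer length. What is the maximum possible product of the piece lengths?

27

Define prod[k] = max over 1≤i<k of i · max(k−i, prod[k−i]); the inner max lets the remainder stay uncut if that's better.
prod[2] = 1·max(1,0) = 1·1 = 1
prod[3] = max(1·2, 2·1) = 2
prod[4] = max(1·3, 2·2, 3·1) = 4
prod[5] = max(1·4, 2·3, 3·2, 4·1) = 6
prod[6] = max(1·6, 2·4, 3·3, 4·2, 5·1) = 9
prod[7] = max(1·9, 2·6, 3·4, 4·3, 5·2, 6·1) = 12
prod[8] = max(1·12, 2·9, 3·6, …, 6·2, 7·1) = 18
prod[9] = max(1·18, 2·12, 3·9, …, 7·2, 8·1) = 27
One optimal split: 3 + 3 + 3; product 3·3·3 = 27.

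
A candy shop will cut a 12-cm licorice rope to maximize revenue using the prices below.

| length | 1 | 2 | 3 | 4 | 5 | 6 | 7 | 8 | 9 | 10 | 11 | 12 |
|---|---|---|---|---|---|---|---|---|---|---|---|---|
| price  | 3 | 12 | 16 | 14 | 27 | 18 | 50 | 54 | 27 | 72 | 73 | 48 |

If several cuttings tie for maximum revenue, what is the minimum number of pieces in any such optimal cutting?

Build r[k] bottom-up: r[k] = max over allowed piece i of (p[i] + r[k−i]).
r[1] = 3
r[2] = 12
r[3] = 16
r[4] = 24  (first piece 2, then r[2]=12)
r[5] = 28  (first piece 2, then r[3]=16)
r[6] = 36  (first piece 2, then r[4]=24)
r[7] = 50
r[8] = 54
r[9] = 62  (first piece 2, then r[7]=50)
r[10] = 72
r[11] = 75  (first piece 1, then r[10]=72)
r[12] = 84  (first piece 2, then r[10]=72)
Maximum revenue is ¢84.
Now minimize piece count subject to staying optimal: for each k, pieces[k] = 1 + min over i with p[i]+r[k−i]=r[k] of pieces[k−i].
pieces[9] = 2
pieces[10] = 1
pieces[11] = 2
pieces[12] = 2

2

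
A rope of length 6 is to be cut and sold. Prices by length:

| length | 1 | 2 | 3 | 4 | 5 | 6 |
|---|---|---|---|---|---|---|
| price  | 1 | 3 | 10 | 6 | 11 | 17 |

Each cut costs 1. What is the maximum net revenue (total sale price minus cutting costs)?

Consider every possible first cut. net[k] is the best of p[i]+net[k−i] over all sellable i≤k, charging 1 whenever i<k.
net[1] = 1
net[2] = max(1+1-1, 3+0) = 3
net[3] = max(1+3-1, 3+1-1, 10+0) = 10
net[4] = max(1+10-1, 3+3-1, 10+1-1, 6+0) = 10
net[5] = max(1+10-1, 3+10-1, 10+3-1, 6+1-1, 11+0) = 12
net[6] = max(1+12-1, 3+10-1, 10+10-1, 6+3-1, 11+1-1, 17+0) = 19
One optimal plan: pieces 3 + 3 (1 cut) → 20 − 1 = 19.

19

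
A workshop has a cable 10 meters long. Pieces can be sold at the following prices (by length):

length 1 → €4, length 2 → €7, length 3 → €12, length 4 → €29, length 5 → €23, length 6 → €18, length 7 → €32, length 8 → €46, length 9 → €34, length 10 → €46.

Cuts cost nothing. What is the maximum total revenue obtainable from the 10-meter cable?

66

Build R[k] bottom-up: R[k] = max over allowed piece i of (p[i] + R[k−i]).
R[1] = 4
R[2] = max(4+4, 7+0) = 8
R[3] = max(4+8, 7+4, 12+0) = 12
R[4] = max(4+12, 7+8, 12+4, 29+0) = 29
R[5] = max(4+29, 7+12, 12+8, 29+4, 23+0) = 33
R[6] = max(4+33, 7+29, 12+12, 29+8, 23+4, 18+0) = 37
R[7] = max(4+37, 7+33, 12+29, …, 18+4, 32+0) = 41
R[8] = max(4+41, 7+37, 12+33, …, 32+4, 46+0) = 58
R[9] = max(4+58, 7+41, 12+37, …, 46+4, 34+0) = 62
R[10] = max(4+62, 7+58, 12+41, …, 34+4, 46+0) = 66
One optimal cutting: 4 + 4 + 1 + 1 → €29 + €29 + €4 + €4 = €66.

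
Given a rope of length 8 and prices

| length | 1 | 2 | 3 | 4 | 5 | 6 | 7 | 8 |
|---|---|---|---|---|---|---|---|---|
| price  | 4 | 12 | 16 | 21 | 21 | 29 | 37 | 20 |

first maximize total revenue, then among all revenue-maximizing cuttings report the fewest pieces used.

Build r[k] bottom-up: r[k] = max over allowed piece i of (p[i] + r[k−i]).
r[1] = 4
r[2] = max(4+4, 12+0) = 12
r[3] = max(4+12, 12+4, 16+0) = 16
r[4] = max(4+16, 12+12, 16+4, 21+0) = 24
r[5] = max(4+24, 12+16, 16+12, 21+4, 21+0) = 28
r[6] = max(4+28, 12+24, 16+16, 21+12, 21+4, 29+0) = 36
r[7] = max(4+36, 12+28, 16+24, …, 29+4, 37+0) = 40
r[8] = max(4+40, 12+36, 16+28, …, 37+4, 20+0) = 48
Maximum revenue is €48.
Now minimize piece count subject to staying optimal: for each k, pieces[k] = 1 + min over i with p[i]+r[k−i]=r[k] of pieces[k−i].
pieces[5] = 2
pieces[6] = 3
pieces[7] = 3
pieces[8] = 4

4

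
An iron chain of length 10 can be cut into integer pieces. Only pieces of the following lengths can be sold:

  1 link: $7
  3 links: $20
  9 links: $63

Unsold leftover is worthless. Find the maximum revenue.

70

Consider every possible first cut. r[k] is the best of p[i]+r[k−i] over all sellable i≤k.
r[1] = 7
r[2] = 14  (first piece 1, then r[1]=7)
r[3] = 21  (first piece 1, then r[2]=14)
r[4] = 28  (first piece 1, then r[3]=21)
r[5] = 35  (first piece 1, then r[4]=28)
r[6] = 42  (first piece 1, then r[5]=35)
r[7] = 49  (first piece 1, then r[6]=42)
r[8] = 56  (first piece 1, then r[7]=49)
r[9] = 63  (first piece 1, then r[8]=56)
r[10] = 70  (first piece 1, then r[9]=63)
One optimal cutting: 1 + 1 + 1 + 1 + 1 + 1 + 1 + 1 + 1 + 1 → $70.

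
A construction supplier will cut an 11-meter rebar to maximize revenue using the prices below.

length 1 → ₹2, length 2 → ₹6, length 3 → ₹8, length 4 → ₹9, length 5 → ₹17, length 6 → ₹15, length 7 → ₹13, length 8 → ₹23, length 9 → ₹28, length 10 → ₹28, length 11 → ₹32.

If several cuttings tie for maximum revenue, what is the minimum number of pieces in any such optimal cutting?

Consider every possible first cut. r[k] is the best of p[i]+r[k−i] over all sellable i≤k.
r[1] = 2
r[2] = max(2+2, 6+0) = 6
r[3] = max(2+6, 6+2, 8+0) = 8
r[4] = max(2+8, 6+6, 8+2, 9+0) = 12
r[5] = max(2+12, 6+8, 8+6, 9+2, 17+0) = 17
r[6] = max(2+17, 6+12, 8+8, 9+6, 17+2, 15+0) = 19
r[7] = max(2+19, 6+17, 8+12, …, 15+2, 13+0) = 23
r[8] = max(2+23, 6+19, 8+17, …, 13+2, 23+0) = 25
r[9] = max(2+25, 6+23, 8+19, …, 23+2, 28+0) = 29
r[10] = max(2+29, 6+25, 8+23, …, 28+2, 28+0) = 34
r[11] = max(2+34, 6+29, 8+25, …, 28+2, 32+0) = 36
Maximum revenue is ₹36.
Now minimize piece count subject to staying optimal: for each k, pieces[k] = 1 + min over i with p[i]+r[k−i]=r[k] of pieces[k−i].
pieces[8] = 2
pieces[9] = 3
pieces[10] = 2
pieces[11] = 3

3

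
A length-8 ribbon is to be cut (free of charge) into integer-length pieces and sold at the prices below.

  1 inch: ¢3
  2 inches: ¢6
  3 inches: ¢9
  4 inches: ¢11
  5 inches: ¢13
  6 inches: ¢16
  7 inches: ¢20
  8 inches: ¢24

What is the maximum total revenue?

Let v[k] be the best obtainable value from length k. For each k, try every first piece i and keep the best of price[i] + v[k−i].
v[1] = 3
v[2] = 6  (first piece 1, then v[1]=3)
v[3] = 9  (first piece 1, then v[2]=6)
v[4] = 12  (first piece 1, then v[3]=9)
v[5] = 15  (first piece 1, then v[4]=12)
v[6] = 18  (first piece 1, then v[5]=15)
v[7] = 21  (first piece 1, then v[6]=18)
v[8] = 24  (first piece 1, then v[7]=21)
One optimal cutting: 1 + 1 + 1 + 1 + 1 + 1 + 1 + 1 → ¢3 + ¢3 + ¢3 + ¢3 + ¢3 + ¢3 + ¢3 + ¢3 = ¢24.

24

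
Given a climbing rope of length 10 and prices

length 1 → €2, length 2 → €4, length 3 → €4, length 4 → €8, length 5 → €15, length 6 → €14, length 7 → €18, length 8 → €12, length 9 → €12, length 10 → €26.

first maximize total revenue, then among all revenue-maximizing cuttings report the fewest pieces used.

Build r[k] bottom-up: r[k] = max over allowed piece i of (p[i] + r[k−i]).
r[1] = 2
r[2] = 4  (first piece 1, then r[1]=2)
r[3] = 6  (first piece 1, then r[2]=4)
r[4] = 8  (first piece 1, then r[3]=6)
r[5] = 15
r[6] = 17  (first piece 1, then r[5]=15)
r[7] = 19  (first piece 1, then r[6]=17)
r[8] = 21  (first piece 1, then r[7]=19)
r[9] = 23  (first piece 1, then r[8]=21)
r[10] = 30  (first piece 5, then r[5]=15)
Maximum revenue is €30.
Now minimize piece count subject to staying optimal: for each k, pieces[k] = 1 + min over i with p[i]+r[k−i]=r[k] of pieces[k−i].
pieces[7] = 2
pieces[8] = 3
pieces[9] = 2
pieces[10] = 2

2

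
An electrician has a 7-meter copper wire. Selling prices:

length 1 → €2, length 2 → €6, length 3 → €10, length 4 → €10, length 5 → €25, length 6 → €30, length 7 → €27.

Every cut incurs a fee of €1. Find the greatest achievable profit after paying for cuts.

Let net[k] be the best obtainable value from length k. For each k, try every first piece i and keep the best of price[i] + net[k−i] minus the 1 cut fee when i<k.
net[1] = 2
net[2] = max(2+2-1, 6+0) = 6
net[3] = max(2+6-1, 6+2-1, 10+0) = 10
net[4] = max(2+10-1, 6+6-1, 10+2-1, 10+0) = 11
net[5] = max(2+11-1, 6+10-1, 10+6-1, 10+2-1, 25+0) = 25
net[6] = max(2+25-1, 6+11-1, 10+10-1, 10+6-1, 25+2-1, 30+0) = 30
net[7] = max(2+30-1, 6+25-1, 10+11-1, …, 30+2-1, 27+0) = 31
One optimal plan: pieces 6 + 1 (1 cut) → €32 − €1 = €31.

31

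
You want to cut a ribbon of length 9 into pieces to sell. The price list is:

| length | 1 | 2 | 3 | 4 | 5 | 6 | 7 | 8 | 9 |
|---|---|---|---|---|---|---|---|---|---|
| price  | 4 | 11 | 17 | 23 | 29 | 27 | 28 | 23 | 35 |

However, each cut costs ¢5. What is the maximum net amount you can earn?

47

Consider every possible first cut. r[k] is the best of p[i]+r[k−i] over all sellable i≤k, charging 5 whenever i<k.
r[1] = 4
r[2] = max(4+4-5, 11+0) = 11
r[3] = max(4+11-5, 11+4-5, 17+0) = 17
r[4] = max(4+17-5, 11+11-5, 17+4-5, 23+0) = 23
r[5] = max(4+23-5, 11+17-5, 17+11-5, 23+4-5, 29+0) = 29
r[6] = max(4+29-5, 11+23-5, 17+17-5, 23+11-5, 29+4-5, 27+0) = 29
r[7] = max(4+29-5, 11+29-5, 17+23-5, …, 27+4-5, 28+0) = 35
r[8] = max(4+35-5, 11+29-5, 17+29-5, …, 28+4-5, 23+0) = 41
r[9] = max(4+41-5, 11+35-5, 17+29-5, …, 23+4-5, 35+0) = 47
One optimal plan: pieces 5 + 4 (1 cut) → ¢52 − ¢5 = ¢47.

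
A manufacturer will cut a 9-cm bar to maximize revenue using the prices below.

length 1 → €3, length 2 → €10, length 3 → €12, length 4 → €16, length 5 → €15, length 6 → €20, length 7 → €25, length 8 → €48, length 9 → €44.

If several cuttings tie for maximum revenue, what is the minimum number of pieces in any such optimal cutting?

Build r[k] bottom-up: r[k] = max over allowed piece i of (p[i] + r[k−i]).
r[1] = 3
r[2] = max(3+3, 10+0) = 10
r[3] = max(3+10, 10+3, 12+0) = 13
r[4] = max(3+13, 10+10, 12+3, 16+0) = 20
r[5] = max(3+20, 10+13, 12+10, 16+3, 15+0) = 23
r[6] = max(3+23, 10+20, 12+13, 16+10, 15+3, 20+0) = 30
r[7] = max(3+30, 10+23, 12+20, …, 20+3, 25+0) = 33
r[8] = max(3+33, 10+30, 12+23, …, 25+3, 48+0) = 48
r[9] = max(3+48, 10+33, 12+30, …, 48+3, 44+0) = 51
Maximum revenue is €51.
Now minimize piece count subject to staying optimal: for each k, pieces[k] = 1 + min over i with p[i]+r[k−i]=r[k] of pieces[k−i].
pieces[6] = 3
pieces[7] = 4
pieces[8] = 1
pieces[9] = 2

2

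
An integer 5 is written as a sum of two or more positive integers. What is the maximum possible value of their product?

Define m[k] = max over 1≤i<k of i · max(k−i, m[k−i]); the inner max lets the remainder stay uncut if that's better.
m[2] = 1×max(1,0) = 1×1 = 1
m[3] = 1×max(2,1) = 1×2 = 2
m[4] = 2×max(2,1) = 2×2 = 4
m[5] = 2×max(3,2) = 2×3 = 6
One optimal split: 3 + 2; product 3×2 = 6.

6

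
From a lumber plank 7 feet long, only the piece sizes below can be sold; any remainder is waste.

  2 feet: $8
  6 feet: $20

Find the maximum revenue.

Let r[k] be the best obtainable value from length k. For each k, try every first piece i and keep the best of price[i] + r[k−i].
r[1] = 0
r[2] = 8
r[3] = 8
r[4] = 16  (first piece 2, then r[2]=8)
r[5] = 16
r[6] = 24  (first piece 2, then r[4]=16)
r[7] = 24
One optimal cutting: pieces 2 + 2 + 2 with 1 foot of scrap → $24.

24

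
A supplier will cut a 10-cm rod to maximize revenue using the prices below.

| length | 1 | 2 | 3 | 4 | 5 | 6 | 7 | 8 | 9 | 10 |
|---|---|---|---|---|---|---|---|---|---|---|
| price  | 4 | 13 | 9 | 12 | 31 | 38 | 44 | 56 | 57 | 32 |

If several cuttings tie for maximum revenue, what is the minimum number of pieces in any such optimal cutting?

2

Let r[k] be the best obtainable value from length k. For each k, try every first piece i and keep the best of price[i] + r[k−i].
r[1] = 4
r[2] = 13
r[3] = 17  (first piece 1, then r[2]=13)
r[4] = 26  (first piece 2, then r[2]=13)
r[5] = 31
r[6] = 39  (first piece 2, then r[4]=26)
r[7] = 44  (first piece 2, then r[5]=31)
r[8] = 56
r[9] = 60  (first piece 1, then r[8]=56)
r[10] = 69  (first piece 2, then r[8]=56)
Maximum revenue is €69.
Now minimize piece count subject to staying optimal: for each k, pieces[k] = 1 + min over i with p[i]+r[k−i]=r[k] of pieces[k−i].
pieces[7] = 1
pieces[8] = 1
pieces[9] = 2
pieces[10] = 2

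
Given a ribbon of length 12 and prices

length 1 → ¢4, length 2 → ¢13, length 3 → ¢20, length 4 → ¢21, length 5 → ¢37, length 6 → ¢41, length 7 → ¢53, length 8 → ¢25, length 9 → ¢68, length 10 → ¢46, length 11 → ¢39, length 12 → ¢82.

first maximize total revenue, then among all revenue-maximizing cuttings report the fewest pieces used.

Let r[k] be the best obtainable value from length k. For each k, try every first piece i and keep the best of price[i] + r[k−i].
r[1] = 4
r[2] = max(4+4, 13+0) = 13
r[3] = max(4+13, 13+4, 20+0) = 20
r[4] = max(4+20, 13+13, 20+4, 21+0) = 26
r[5] = max(4+26, 13+20, 20+13, 21+4, 37+0) = 37
r[6] = max(4+37, 13+26, 20+20, 21+13, 37+4, 41+0) = 41
r[7] = max(4+41, 13+37, 20+26, …, 41+4, 53+0) = 53
r[8] = max(4+53, 13+41, 20+37, …, 53+4, 25+0) = 57
r[9] = max(4+57, 13+53, 20+41, …, 25+4, 68+0) = 68
r[10] = max(4+68, 13+57, 20+53, …, 68+4, 46+0) = 74
r[11] = max(4+74, 13+68, 20+57, …, 46+4, 39+0) = 81
r[12] = max(4+81, 13+74, 20+68, …, 39+4, 82+0) = 90
Maximum revenue is ¢90.
Now minimize piece count subject to staying optimal: for each k, pieces[k] = 1 + min over i with p[i]+r[k−i]=r[k] of pieces[k−i].
pieces[9] = 1
pieces[10] = 2
pieces[11] = 2
pieces[12] = 2

2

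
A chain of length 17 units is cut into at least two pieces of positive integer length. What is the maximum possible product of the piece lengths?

Let m[k] be the best product for length k (with at least one cut). For each first piece i, the rest contributes max(k−i, m[k−i]).
Small cases: m[2]=1, m[3]=2, m[4]=4, m[5]=6, m[6]=9, m[7]=12, m[8]=18, m[9]=27, m[10]=36.
m[11] = 2*max(9,27) = 2*27 = 54
m[12] = 3*max(9,27) = 3*27 = 81
m[13] = 2*max(11,54) = 2*54 = 108
m[14] = 2*max(12,81) = 2*81 = 162
m[15] = 3*max(12,81) = 3*81 = 243
m[16] = 2*max(14,162) = 2*162 = 324
m[17] = 2*max(15,243) = 2*243 = 486
One optimal split: 3 + 3 + 3 + 3 + 3 + 2; product 3*3*3*3*3*2 = 486.

486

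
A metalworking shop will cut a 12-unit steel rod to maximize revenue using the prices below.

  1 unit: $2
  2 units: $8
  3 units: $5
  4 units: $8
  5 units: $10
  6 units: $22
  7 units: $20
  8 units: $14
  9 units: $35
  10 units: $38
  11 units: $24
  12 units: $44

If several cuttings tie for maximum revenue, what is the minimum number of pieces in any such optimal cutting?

Build r[k] bottom-up: r[k] = max over allowed piece i of (p[i] + r[k−i]).
r[1] = 2
r[2] = max(2+2, 8+0) = 8
r[3] = max(2+8, 8+2, 5+0) = 10
r[4] = max(2+10, 8+8, 5+2, 8+0) = 16
r[5] = max(2+16, 8+10, 5+8, 8+2, 10+0) = 18
r[6] = max(2+18, 8+16, 5+10, 8+8, 10+2, 22+0) = 24
r[7] = max(2+24, 8+18, 5+16, …, 22+2, 20+0) = 26
r[8] = max(2+26, 8+24, 5+18, …, 20+2, 14+0) = 32
r[9] = max(2+32, 8+26, 5+24, …, 14+2, 35+0) = 35
r[10] = max(2+35, 8+32, 5+26, …, 35+2, 38+0) = 40
r[11] = max(2+40, 8+35, 5+32, …, 38+2, 24+0) = 43
r[12] = max(2+43, 8+40, 5+35, …, 24+2, 44+0) = 48
Maximum revenue is $48.
Now minimize piece count subject to staying optimal: for each k, pieces[k] = 1 + min over i with p[i]+r[k−i]=r[k] of pieces[k−i].
pieces[9] = 1
pieces[10] = 5
pieces[11] = 2
pieces[12] = 6

6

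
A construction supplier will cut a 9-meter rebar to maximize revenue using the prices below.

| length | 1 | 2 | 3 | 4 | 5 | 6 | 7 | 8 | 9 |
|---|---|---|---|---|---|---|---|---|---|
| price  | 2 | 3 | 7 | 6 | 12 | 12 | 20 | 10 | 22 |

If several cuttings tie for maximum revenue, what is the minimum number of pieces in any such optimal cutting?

Build r[k] bottom-up: r[k] = max over allowed piece i of (p[i] + r[k−i]).
r[1] = 2
r[2] = max(2+2, 3+0) = 4
r[3] = max(2+4, 3+2, 7+0) = 7
r[4] = max(2+7, 3+4, 7+2, 6+0) = 9
r[5] = max(2+9, 3+7, 7+4, 6+2, 12+0) = 12
r[6] = max(2+12, 3+9, 7+7, 6+4, 12+2, 12+0) = 14
r[7] = max(2+14, 3+12, 7+9, …, 12+2, 20+0) = 20
r[8] = max(2+20, 3+14, 7+12, …, 20+2, 10+0) = 22
r[9] = max(2+22, 3+20, 7+14, …, 10+2, 22+0) = 24
Maximum revenue is ₹24.
Now minimize piece count subject to staying optimal: for each k, pieces[k] = 1 + min over i with p[i]+r[k−i]=r[k] of pieces[k−i].
pieces[6] = 2
pieces[7] = 1
pieces[8] = 2
pieces[9] = 3

3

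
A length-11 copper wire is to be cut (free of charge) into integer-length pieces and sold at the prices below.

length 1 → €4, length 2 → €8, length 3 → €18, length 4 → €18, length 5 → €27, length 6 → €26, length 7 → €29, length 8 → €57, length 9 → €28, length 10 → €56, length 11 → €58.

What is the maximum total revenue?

75

Build v[k] bottom-up: v[k] = max over allowed piece i of (p[i] + v[k−i]).
v[1] = 4
v[2] = max(4+4, 8+0) = 8
v[3] = max(4+8, 8+4, 18+0) = 18
v[4] = max(4+18, 8+8, 18+4, 18+0) = 22
v[5] = max(4+22, 8+18, 18+8, 18+4, 27+0) = 27
v[6] = max(4+27, 8+22, 18+18, 18+8, 27+4, 26+0) = 36
v[7] = max(4+36, 8+27, 18+22, …, 26+4, 29+0) = 40
v[8] = max(4+40, 8+36, 18+27, …, 29+4, 57+0) = 57
v[9] = max(4+57, 8+40, 18+36, …, 57+4, 28+0) = 61
v[10] = max(4+61, 8+57, 18+40, …, 28+4, 56+0) = 65
v[11] = max(4+65, 8+61, 18+57, …, 56+4, 58+0) = 75
One optimal cutting: 8 + 3 → €57 + €18 = €75.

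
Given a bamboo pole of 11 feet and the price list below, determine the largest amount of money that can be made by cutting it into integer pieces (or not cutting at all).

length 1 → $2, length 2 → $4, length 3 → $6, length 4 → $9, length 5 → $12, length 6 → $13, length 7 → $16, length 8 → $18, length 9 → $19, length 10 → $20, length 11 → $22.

Build v[k] bottom-up: v[k] = max over allowed piece i of (p[i] + v[k−i]).
v[1] = 2
v[2] = 4  (first piece 1, then v[1]=2)
v[3] = 6  (first piece 1, then v[2]=4)
v[4] = 9
v[5] = 12
v[6] = 14  (first piece 1, then v[5]=12)
v[7] = 16  (first piece 1, then v[6]=14)
v[8] = 18  (first piece 1, then v[7]=16)
v[9] = 21  (first piece 4, then v[5]=12)
v[10] = 24  (first piece 5, then v[5]=12)
v[11] = 26  (first piece 1, then v[10]=24)
One optimal cutting: 5 + 5 + 1 → $12 + $12 + $2 = $26.

26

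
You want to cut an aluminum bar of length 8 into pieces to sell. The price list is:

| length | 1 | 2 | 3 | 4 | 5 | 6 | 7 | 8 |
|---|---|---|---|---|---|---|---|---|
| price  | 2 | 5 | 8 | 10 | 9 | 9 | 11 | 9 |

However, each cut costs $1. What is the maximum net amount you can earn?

19

Consider every possible first cut. r[k] is the best of p[i]+r[k−i] over all sellable i≤k, charging 1 whenever i<k.
r[1] = 2
r[2] = 5
r[3] = 8
r[4] = 10
r[5] = 12  (first piece 2, then r[3]=8)
r[6] = 15  (first piece 3, then r[3]=8)
r[7] = 17  (first piece 3, then r[4]=10)
r[8] = 19  (first piece 2, then r[6]=15)
One optimal plan: pieces 3 + 3 + 2 (2 cuts) → $21 − $2 = $19.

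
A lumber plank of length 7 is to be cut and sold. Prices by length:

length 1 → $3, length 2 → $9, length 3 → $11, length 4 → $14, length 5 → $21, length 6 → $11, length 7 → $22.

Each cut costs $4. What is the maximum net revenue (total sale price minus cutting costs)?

26

Consider every possible first cut. r[k] is the best of p[i]+r[k−i] over all sellable i≤k, charging 4 whenever i<k.
r[1] = 3
r[2] = max(3+3-4, 9+0) = 9
r[3] = max(3+9-4, 9+3-4, 11+0) = 11
r[4] = max(3+11-4, 9+9-4, 11+3-4, 14+0) = 14
r[5] = max(3+14-4, 9+11-4, 11+9-4, 14+3-4, 21+0) = 21
r[6] = max(3+21-4, 9+14-4, 11+11-4, 14+9-4, 21+3-4, 11+0) = 20
r[7] = max(3+20-4, 9+21-4, 11+14-4, …, 11+3-4, 22+0) = 26
One optimal plan: pieces 5 + 2 (1 cut) → $30 − $4 = $26.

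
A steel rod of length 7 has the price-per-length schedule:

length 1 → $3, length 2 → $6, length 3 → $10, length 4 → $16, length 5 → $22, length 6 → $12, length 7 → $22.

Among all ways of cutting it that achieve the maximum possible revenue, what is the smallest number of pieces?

Consider every possible first cut. r[k] is the best of p[i]+r[k−i] over all sellable i≤k.
r[1] = 3
r[2] = max(3+3, 6+0) = 6
r[3] = max(3+6, 6+3, 10+0) = 10
r[4] = max(3+10, 6+6, 10+3, 16+0) = 16
r[5] = max(3+16, 6+10, 10+6, 16+3, 22+0) = 22
r[6] = max(3+22, 6+16, 10+10, 16+6, 22+3, 12+0) = 25
r[7] = max(3+25, 6+22, 10+16, …, 12+3, 22+0) = 28
Maximum revenue is $28.
Now minimize piece count subject to staying optimal: for each k, pieces[k] = 1 + min over i with p[i]+r[k−i]=r[k] of pieces[k−i].
pieces[4] = 1
pieces[5] = 1
pieces[6] = 2
pieces[7] = 2

2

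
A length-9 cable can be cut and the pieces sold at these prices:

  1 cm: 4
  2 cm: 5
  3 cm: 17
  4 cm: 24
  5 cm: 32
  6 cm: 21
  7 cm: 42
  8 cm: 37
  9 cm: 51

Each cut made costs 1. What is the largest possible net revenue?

Let v[k] be the best obtainable value from length k. For each k, try every first piece i and keep the best of price[i] + v[k−i] minus the 1 cut fee when i<k.
v[1] = 4
v[2] = max(4+4-1, 5+0) = 7
v[3] = max(4+7-1, 5+4-1, 17+0) = 17
v[4] = max(4+17-1, 5+7-1, 17+4-1, 24+0) = 24
v[5] = max(4+24-1, 5+17-1, 17+7-1, 24+4-1, 32+0) = 32
v[6] = max(4+32-1, 5+24-1, 17+17-1, 24+7-1, 32+4-1, 21+0) = 35
v[7] = max(4+35-1, 5+32-1, 17+24-1, …, 21+4-1, 42+0) = 42
v[8] = max(4+42-1, 5+35-1, 17+32-1, …, 42+4-1, 37+0) = 48
v[9] = max(4+48-1, 5+42-1, 17+35-1, …, 37+4-1, 51+0) = 55
One optimal plan: pieces 5 + 4 (1 cut) → 56 − 1 = 55.

55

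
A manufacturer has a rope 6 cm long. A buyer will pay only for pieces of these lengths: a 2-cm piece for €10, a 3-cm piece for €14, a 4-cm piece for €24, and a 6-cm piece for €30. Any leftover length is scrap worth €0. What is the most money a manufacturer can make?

34

Build f[k] bottom-up: f[k] = max over allowed piece i of (p[i] + f[k−i]).
f[1] = 0
f[2] = 10
f[3] = 14
f[4] = 24
f[5] = 24
f[6] = 34  (first piece 2, then f[4]=24)
One optimal cutting: 4 + 2 → €34.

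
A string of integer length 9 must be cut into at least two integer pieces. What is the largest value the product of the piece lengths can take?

Fill prod[k] for k=2..9: at each k try every first piece i and multiply by the better of (k−i) uncut or prod[k−i].
prod[2] = 1×max(1,0) = 1×1 = 1
prod[3] = max(1×2, 2×1) = 2
prod[4] = max(1×3, 2×2, 3×1) = 4
prod[5] = max(1×4, 2×3, 3×2, 4×1) = 6
prod[6] = max(1×6, 2×4, 3×3, 4×2, 5×1) = 9
prod[7] = max(1×9, 2×6, 3×4, 4×3, 5×2, 6×1) = 12
prod[8] = max(1×12, 2×9, 3×6, …, 6×2, 7×1) = 18
prod[9] = max(1×18, 2×12, 3×9, …, 7×2, 8×1) = 27
One optimal split: 3 + 3 + 3; product 3×3×3 = 27.

27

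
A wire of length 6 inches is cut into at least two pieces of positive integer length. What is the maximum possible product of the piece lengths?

9

Let f[k] be the best product for length k (with at least one cut). For each first piece i, the rest contributes max(k−i, f[k−i]).
f[2] = 1×max(1,0) = 1×1 = 1
f[3] = max(1×2, 2×1) = 2
f[4] = max(1×3, 2×2, 3×1) = 4
f[5] = max(1×4, 2×3, 3×2, 4×1) = 6
f[6] = max(1×6, 2×4, 3×3, 4×2, 5×1) = 9
One optimal split: 3 + 3; product 3×3 = 9.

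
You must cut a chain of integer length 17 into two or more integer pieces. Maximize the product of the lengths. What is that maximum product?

Define m[k] = max over 1≤i<k of i · max(k−i, m[k−i]); the inner max lets the remainder stay uncut if that's better.
m[2] = 1*max(1,0) = 1*1 = 1
m[3] = 1*max(2,1) = 1*2 = 2
m[4] = 2*max(2,1) = 2*2 = 4
m[5] = 2*max(3,2) = 2*3 = 6
m[6] = 3*max(3,2) = 3*3 = 9
m[7] = 2*max(5,6) = 2*6 = 12
m[8] = 2*max(6,9) = 2*9 = 18
m[9] = 3*max(6,9) = 3*9 = 27
m[10] = 2*max(8,18) = 2*18 = 36
m[11] = 2*max(9,27) = 2*27 = 54
m[12] = 3*max(9,27) = 3*27 = 81
m[13] = 2*max(11,54) = 2*54 = 108
m[14] = 2*max(12,81) = 2*81 = 162
m[15] = 3*max(12,81) = 3*81 = 243
m[16] = 2*max(14,162) = 2*162 = 324
m[17] = 2*max(15,243) = 2*243 = 486
One optimal split: 3 + 3 + 3 + 3 + 3 + 2; product 3*3*3*3*3*2 = 486.

486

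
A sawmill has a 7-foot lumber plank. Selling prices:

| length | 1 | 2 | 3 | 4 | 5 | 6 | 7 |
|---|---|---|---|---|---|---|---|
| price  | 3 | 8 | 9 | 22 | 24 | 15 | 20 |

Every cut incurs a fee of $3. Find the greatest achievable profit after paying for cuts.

29

Build net[k] bottom-up: net[k] = max over allowed piece i of (p[i] + net[k−i]) − 3 per cut.
net[1] = 3
net[2] = max(3+3-3, 8+0) = 8
net[3] = max(3+8-3, 8+3-3, 9+0) = 9
net[4] = max(3+9-3, 8+8-3, 9+3-3, 22+0) = 22
net[5] = max(3+22-3, 8+9-3, 9+8-3, 22+3-3, 24+0) = 24
net[6] = max(3+24-3, 8+22-3, 9+9-3, 22+8-3, 24+3-3, 15+0) = 27
net[7] = max(3+27-3, 8+24-3, 9+22-3, …, 15+3-3, 20+0) = 29
One optimal plan: pieces 5 + 2 (1 cut) → $32 − $3 = $29.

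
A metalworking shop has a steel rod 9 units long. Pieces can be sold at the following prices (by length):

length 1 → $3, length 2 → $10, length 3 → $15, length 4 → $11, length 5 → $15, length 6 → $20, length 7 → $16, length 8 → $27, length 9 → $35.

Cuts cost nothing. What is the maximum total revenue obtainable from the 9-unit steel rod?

45

Let v[k] be the best obtainable value from length k. For each k, try every first piece i and keep the best of price[i] + v[k−i].
v[1] = 3
v[2] = max(3+3, 10+0) = 10
v[3] = max(3+10, 10+3, 15+0) = 15
v[4] = max(3+15, 10+10, 15+3, 11+0) = 20
v[5] = max(3+20, 10+15, 15+10, 11+3, 15+0) = 25
v[6] = max(3+25, 10+20, 15+15, 11+10, 15+3, 20+0) = 30
v[7] = max(3+30, 10+25, 15+20, …, 20+3, 16+0) = 35
v[8] = max(3+35, 10+30, 15+25, …, 16+3, 27+0) = 40
v[9] = max(3+40, 10+35, 15+30, …, 27+3, 35+0) = 45
One optimal cutting: 3 + 2 + 2 + 2 → $15 + $10 + $10 + $10 = $45.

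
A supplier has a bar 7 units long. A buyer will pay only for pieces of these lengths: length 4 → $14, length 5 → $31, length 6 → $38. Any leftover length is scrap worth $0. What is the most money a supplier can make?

38

Build f[k] bottom-up: f[k] = max over allowed piece i of (p[i] + f[k−i]).
f[1] = 0
f[2] = 0
f[3] = 0
f[4] = 14
f[5] = 31
f[6] = 38
f[7] = 38
One optimal cutting: pieces 6 with 1 unit of scrap → $38.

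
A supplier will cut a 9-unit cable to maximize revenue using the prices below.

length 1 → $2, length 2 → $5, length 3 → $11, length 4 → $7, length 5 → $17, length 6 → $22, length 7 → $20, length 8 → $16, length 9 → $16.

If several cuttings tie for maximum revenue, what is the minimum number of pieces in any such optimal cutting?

2

Let r[k] be the best obtainable value from length k. For each k, try every first piece i and keep the best of price[i] + r[k−i].
r[1] = 2
r[2] = max(2+2, 5+0) = 5
r[3] = max(2+5, 5+2, 11+0) = 11
r[4] = max(2+11, 5+5, 11+2, 7+0) = 13
r[5] = max(2+13, 5+11, 11+5, 7+2, 17+0) = 17
r[6] = max(2+17, 5+13, 11+11, 7+5, 17+2, 22+0) = 22
r[7] = max(2+22, 5+17, 11+13, …, 22+2, 20+0) = 24
r[8] = max(2+24, 5+22, 11+17, …, 20+2, 16+0) = 28
r[9] = max(2+28, 5+24, 11+22, …, 16+2, 16+0) = 33
Maximum revenue is $33.
Now minimize piece count subject to staying optimal: for each k, pieces[k] = 1 + min over i with p[i]+r[k−i]=r[k] of pieces[k−i].
pieces[6] = 1
pieces[7] = 2
pieces[8] = 2
pieces[9] = 2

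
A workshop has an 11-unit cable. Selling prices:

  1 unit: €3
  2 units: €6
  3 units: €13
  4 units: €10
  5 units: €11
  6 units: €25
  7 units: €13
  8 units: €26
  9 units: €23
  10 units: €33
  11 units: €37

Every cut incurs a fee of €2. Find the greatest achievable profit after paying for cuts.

40

Consider every possible first cut. net[k] is the best of p[i]+net[k−i] over all sellable i≤k, charging 2 whenever i<k.
net[1] = 3
net[2] = 6
net[3] = 13
net[4] = 14  (first piece 1, then net[3]=13)
net[5] = 17  (first piece 2, then net[3]=13)
net[6] = 25
net[7] = 26  (first piece 1, then net[6]=25)
net[8] = 29  (first piece 2, then net[6]=25)
net[9] = 36  (first piece 3, then net[6]=25)
net[10] = 37  (first piece 1, then net[9]=36)
net[11] = 40  (first piece 2, then net[9]=36)
One optimal plan: pieces 6 + 3 + 2 (2 cuts) → €44 − €4 = €40.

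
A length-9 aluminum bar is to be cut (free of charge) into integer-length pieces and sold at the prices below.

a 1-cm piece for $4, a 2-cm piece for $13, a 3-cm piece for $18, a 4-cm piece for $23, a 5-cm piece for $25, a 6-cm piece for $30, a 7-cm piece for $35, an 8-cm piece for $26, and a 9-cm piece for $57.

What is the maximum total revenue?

57

Consider every possible first cut. r[k] is the best of p[i]+r[k−i] over all sellable i≤k.
r[1] = 4
r[2] = max(4+4, 13+0) = 13
r[3] = max(4+13, 13+4, 18+0) = 18
r[4] = max(4+18, 13+13, 18+4, 23+0) = 26
r[5] = max(4+26, 13+18, 18+13, 23+4, 25+0) = 31
r[6] = max(4+31, 13+26, 18+18, 23+13, 25+4, 30+0) = 39
r[7] = max(4+39, 13+31, 18+26, …, 30+4, 35+0) = 44
r[8] = max(4+44, 13+39, 18+31, …, 35+4, 26+0) = 52
r[9] = max(4+52, 13+44, 18+39, …, 26+4, 57+0) = 57
One optimal cutting: 3 + 2 + 2 + 2 → $18 + $13 + $13 + $13 = $57.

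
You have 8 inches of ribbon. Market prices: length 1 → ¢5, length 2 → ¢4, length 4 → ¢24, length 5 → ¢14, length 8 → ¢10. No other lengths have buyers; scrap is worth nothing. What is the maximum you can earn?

Consider every possible first cut. f[k] is the best of p[i]+f[k−i] over all sellable i≤k.
f[1] = 5
f[2] = max(5+5, 4+0) = 10
f[3] = max(5+10, 4+5) = 15
f[4] = max(5+15, 4+10, 24+0) = 24
f[5] = max(5+24, 4+15, 24+5, 14+0) = 29
f[6] = max(5+29, 4+24, 24+10, 14+5) = 34
f[7] = max(5+34, 4+29, 24+15, 14+10) = 39
f[8] = max(5+39, 4+34, 24+24, 14+15, 10+0) = 48
One optimal cutting: 4 + 4 → ¢48.

48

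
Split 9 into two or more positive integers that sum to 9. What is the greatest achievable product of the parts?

Fill m[k] for k=2..9: at each k try every first piece i and multiply by the better of (k−i) uncut or m[k−i].
Small cases: m[2]=1.
m[3] = 1·max(2,1) = 1·2 = 2
m[4] = 2·max(2,1) = 2·2 = 4
m[5] = 2·max(3,2) = 2·3 = 6
m[6] = 3·max(3,2) = 3·3 = 9
m[7] = 2·max(5,6) = 2·6 = 12
m[8] = 2·max(6,9) = 2·9 = 18
m[9] = 3·max(6,9) = 3·9 = 27
One optimal split: 3 + 3 + 3; product 3·3·3 = 27.

27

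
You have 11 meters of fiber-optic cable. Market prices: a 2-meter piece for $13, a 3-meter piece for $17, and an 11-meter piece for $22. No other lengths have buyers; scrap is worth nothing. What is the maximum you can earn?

Consider every possible first cut. r[k] is the best of p[i]+r[k−i] over all sellable i≤k.
r[1] = 0
r[2] = 13
r[3] = max(13+0, 17+0) = 17
r[4] = max(13+13, 17+0) = 26
r[5] = max(13+17, 17+13) = 30
r[6] = max(13+26, 17+17) = 39
r[7] = max(13+30, 17+26) = 43
r[8] = max(13+39, 17+30) = 52
r[9] = max(13+43, 17+39) = 56
r[10] = max(13+52, 17+43) = 65
r[11] = max(13+56, 17+52, 22+0) = 69
One optimal cutting: 3 + 2 + 2 + 2 + 2 → $69.

69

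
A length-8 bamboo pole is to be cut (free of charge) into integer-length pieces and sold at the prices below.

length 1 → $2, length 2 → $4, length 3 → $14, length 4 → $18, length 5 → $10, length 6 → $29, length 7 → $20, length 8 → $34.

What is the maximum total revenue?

36

Build v[k] bottom-up: v[k] = max over allowed piece i of (p[i] + v[k−i]).
v[1] = 2
v[2] = 4  (first piece 1, then v[1]=2)
v[3] = 14
v[4] = 18
v[5] = 20  (first piece 1, then v[4]=18)
v[6] = 29
v[7] = 32  (first piece 3, then v[4]=18)
v[8] = 36  (first piece 4, then v[4]=18)
One optimal cutting: 4 + 4 → $18 + $18 = $36.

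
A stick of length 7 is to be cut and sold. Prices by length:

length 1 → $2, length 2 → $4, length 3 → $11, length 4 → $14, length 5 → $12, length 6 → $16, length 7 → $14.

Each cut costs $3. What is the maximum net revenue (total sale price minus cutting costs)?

Let net[k] be the best obtainable value from length k. For each k, try every first piece i and keep the best of price[i] + net[k−i] minus the 3 cut fee when i<k.
net[1] = 2
net[2] = max(2+2-3, 4+0) = 4
net[3] = max(2+4-3, 4+2-3, 11+0) = 11
net[4] = max(2+11-3, 4+4-3, 11+2-3, 14+0) = 14
net[5] = max(2+14-3, 4+11-3, 11+4-3, 14+2-3, 12+0) = 13
net[6] = max(2+13-3, 4+14-3, 11+11-3, 14+4-3, 12+2-3, 16+0) = 19
net[7] = max(2+19-3, 4+13-3, 11+14-3, …, 16+2-3, 14+0) = 22
One optimal plan: pieces 4 + 3 (1 cut) → $25 − $3 = $22.

22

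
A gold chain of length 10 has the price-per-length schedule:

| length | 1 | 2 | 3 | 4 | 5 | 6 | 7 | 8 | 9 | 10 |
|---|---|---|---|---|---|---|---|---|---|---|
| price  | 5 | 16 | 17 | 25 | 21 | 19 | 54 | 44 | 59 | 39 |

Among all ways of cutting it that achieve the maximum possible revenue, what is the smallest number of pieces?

Let r[k] be the best obtainable value from length k. For each k, try every first piece i and keep the best of price[i] + r[k−i].
r[1] = 5
r[2] = 16
r[3] = 21  (first piece 1, then r[2]=16)
r[4] = 32  (first piece 2, then r[2]=16)
r[5] = 37  (first piece 1, then r[4]=32)
r[6] = 48  (first piece 2, then r[4]=32)
r[7] = 54
r[8] = 64  (first piece 2, then r[6]=48)
r[9] = 70  (first piece 2, then r[7]=54)
r[10] = 80  (first piece 2, then r[8]=64)
Maximum revenue is $80.
Now minimize piece count subject to staying optimal: for each k, pieces[k] = 1 + min over i with p[i]+r[k−i]=r[k] of pieces[k−i].
pieces[7] = 1
pieces[8] = 4
pieces[9] = 2
pieces[10] = 5

5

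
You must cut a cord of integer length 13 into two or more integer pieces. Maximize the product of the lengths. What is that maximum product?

Define g[k] = max over 1≤i<k of i · max(k−i, g[k−i]); the inner max lets the remainder stay uncut if that's better.
g[2] = 1*max(1,0) = 1*1 = 1
g[3] = max(1*2, 2*1) = 2
g[4] = max(1*3, 2*2, 3*1) = 4
g[5] = max(1*4, 2*3, 3*2, 4*1) = 6
g[6] = max(1*6, 2*4, 3*3, 4*2, 5*1) = 9
g[7] = max(1*9, 2*6, 3*4, 4*3, 5*2, 6*1) = 12
g[8] = max(1*12, 2*9, 3*6, …, 6*2, 7*1) = 18
g[9] = max(1*18, 2*12, 3*9, …, 7*2, 8*1) = 27
g[10] = max(1*27, 2*18, 3*12, …, 8*2, 9*1) = 36
g[11] = max(1*36, 2*27, 3*18, …, 9*2, 10*1) = 54
g[12] = max(1*54, 2*36, 3*27, …, 10*2, 11*1) = 81
g[13] = max(1*81, 2*54, 3*36, …, 11*2, 12*1) = 108
One optimal split: 3 + 3 + 3 + 2 + 2; product 3*3*3*2*2 = 108.

108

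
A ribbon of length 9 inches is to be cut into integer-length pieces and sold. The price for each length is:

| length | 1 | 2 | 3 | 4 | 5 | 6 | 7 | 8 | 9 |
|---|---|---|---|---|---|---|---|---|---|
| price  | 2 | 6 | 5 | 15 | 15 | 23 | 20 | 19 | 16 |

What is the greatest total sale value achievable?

32

Consider every possible first cut. r[k] is the best of p[i]+r[k−i] over all sellable i≤k.
r[1] = 2
r[2] = max(2+2, 6+0) = 6
r[3] = max(2+6, 6+2, 5+0) = 8
r[4] = max(2+8, 6+6, 5+2, 15+0) = 15
r[5] = max(2+15, 6+8, 5+6, 15+2, 15+0) = 17
r[6] = max(2+17, 6+15, 5+8, 15+6, 15+2, 23+0) = 23
r[7] = max(2+23, 6+17, 5+15, …, 23+2, 20+0) = 25
r[8] = max(2+25, 6+23, 5+17, …, 20+2, 19+0) = 30
r[9] = max(2+30, 6+25, 5+23, …, 19+2, 16+0) = 32
One optimal cutting: 4 + 4 + 1 → ¢15 + ¢15 + ¢2 = ¢32.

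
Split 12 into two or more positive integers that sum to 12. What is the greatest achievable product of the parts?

Define g[k] = max over 1≤i<k of i · max(k−i, g[k−i]); the inner max lets the remainder stay uncut if that's better.
g[2] = 1·max(1,0) = 1·1 = 1
g[3] = 1·max(2,1) = 1·2 = 2
g[4] = 2·max(2,1) = 2·2 = 4
g[5] = 2·max(3,2) = 2·3 = 6
g[6] = 3·max(3,2) = 3·3 = 9
g[7] = 2·max(5,6) = 2·6 = 12
g[8] = 2·max(6,9) = 2·9 = 18
g[9] = 3·max(6,9) = 3·9 = 27
g[10] = 2·max(8,18) = 2·18 = 36
g[11] = 2·max(9,27) = 2·27 = 54
g[12] = 3·max(9,27) = 3·27 = 81
One optimal split: 3 + 3 + 3 + 3; product 3·3·3·3 = 81.

81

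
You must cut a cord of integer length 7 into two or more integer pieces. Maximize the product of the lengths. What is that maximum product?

Let P[k] be the best product for length k (with at least one cut). For each first piece i, the rest contributes max(k−i, P[k−i]).
P[2] = 1·max(1,0) = 1·1 = 1
P[3] = 1·max(2,1) = 1·2 = 2
P[4] = 2·max(2,1) = 2·2 = 4
P[5] = 2·max(3,2) = 2·3 = 6
P[6] = 3·max(3,2) = 3·3 = 9
P[7] = 2·max(5,6) = 2·6 = 12
One optimal split: 3 + 2 + 2; product 3·2·2 = 12.

12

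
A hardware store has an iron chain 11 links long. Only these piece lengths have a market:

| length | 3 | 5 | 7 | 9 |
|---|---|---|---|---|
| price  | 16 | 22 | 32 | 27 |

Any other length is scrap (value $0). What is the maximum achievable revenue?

Let f[k] be the best obtainable value from length k. For each k, try every first piece i and keep the best of price[i] + f[k−i].
f[1] = 0
f[2] = 0
f[3] = 16
f[4] = 16
f[5] = 22
f[6] = 32  (first piece 3, then f[3]=16)
f[7] = 32
f[8] = 38  (first piece 3, then f[5]=22)
f[9] = 48  (first piece 3, then f[6]=32)
f[10] = 48
f[11] = 54  (first piece 3, then f[8]=38)
One optimal cutting: 5 + 3 + 3 → $54.

54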